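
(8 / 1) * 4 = 32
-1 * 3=-3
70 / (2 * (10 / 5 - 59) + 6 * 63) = 35 / 132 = 0.27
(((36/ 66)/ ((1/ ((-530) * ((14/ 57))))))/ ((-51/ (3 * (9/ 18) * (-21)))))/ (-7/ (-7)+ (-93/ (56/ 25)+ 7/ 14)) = 2908640/ 2654091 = 1.10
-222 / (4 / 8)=-444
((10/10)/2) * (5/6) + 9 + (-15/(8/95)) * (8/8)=-4049/24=-168.71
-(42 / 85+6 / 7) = -804 / 595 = -1.35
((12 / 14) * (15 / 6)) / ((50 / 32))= 48 / 35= 1.37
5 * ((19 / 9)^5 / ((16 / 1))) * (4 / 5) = 10.48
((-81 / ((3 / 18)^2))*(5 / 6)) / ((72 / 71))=-2396.25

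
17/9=1.89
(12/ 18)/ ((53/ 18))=12/ 53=0.23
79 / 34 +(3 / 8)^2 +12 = 15737 / 1088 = 14.46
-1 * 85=-85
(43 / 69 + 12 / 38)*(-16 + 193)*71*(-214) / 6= -551762513 / 1311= -420871.48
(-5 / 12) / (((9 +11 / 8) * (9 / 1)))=-10 / 2241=-0.00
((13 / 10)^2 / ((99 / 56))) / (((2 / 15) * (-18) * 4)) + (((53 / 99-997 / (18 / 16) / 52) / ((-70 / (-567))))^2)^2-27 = 288702599148252936509 / 903229058160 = 319633869.77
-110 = -110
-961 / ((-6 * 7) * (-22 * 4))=-0.26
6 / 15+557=2787 / 5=557.40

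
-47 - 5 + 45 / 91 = -4687 / 91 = -51.51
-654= -654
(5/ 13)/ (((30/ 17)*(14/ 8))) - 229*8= -500102/ 273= -1831.88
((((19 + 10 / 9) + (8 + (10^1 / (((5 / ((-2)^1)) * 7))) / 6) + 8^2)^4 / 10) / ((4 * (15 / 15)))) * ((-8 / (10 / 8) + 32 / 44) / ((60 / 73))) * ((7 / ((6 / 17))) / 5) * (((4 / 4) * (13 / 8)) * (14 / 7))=-21531733825143543859 / 135025380000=-159464345.33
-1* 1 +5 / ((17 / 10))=33 / 17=1.94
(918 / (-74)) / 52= -459 / 1924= -0.24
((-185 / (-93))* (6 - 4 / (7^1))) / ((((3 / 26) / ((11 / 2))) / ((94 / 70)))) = 9449726 / 13671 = 691.22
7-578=-571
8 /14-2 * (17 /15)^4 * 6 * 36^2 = -112249724 /4375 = -25657.08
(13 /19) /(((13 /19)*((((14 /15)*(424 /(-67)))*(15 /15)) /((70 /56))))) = -5025 /23744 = -0.21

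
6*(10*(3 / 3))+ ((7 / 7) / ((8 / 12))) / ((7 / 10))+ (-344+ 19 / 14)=-561 / 2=-280.50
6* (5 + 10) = 90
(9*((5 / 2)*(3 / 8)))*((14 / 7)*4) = 135 / 2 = 67.50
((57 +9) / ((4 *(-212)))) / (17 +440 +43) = -33 / 212000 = -0.00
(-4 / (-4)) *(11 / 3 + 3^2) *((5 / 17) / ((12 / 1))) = 0.31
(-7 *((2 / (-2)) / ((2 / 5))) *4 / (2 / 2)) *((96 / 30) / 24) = 28 / 3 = 9.33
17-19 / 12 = 185 / 12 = 15.42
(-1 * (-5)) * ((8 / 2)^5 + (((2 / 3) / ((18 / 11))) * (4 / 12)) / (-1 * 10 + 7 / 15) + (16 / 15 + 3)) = 1804232 / 351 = 5140.26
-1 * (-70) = 70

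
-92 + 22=-70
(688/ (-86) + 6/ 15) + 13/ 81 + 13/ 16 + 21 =93137/ 6480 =14.37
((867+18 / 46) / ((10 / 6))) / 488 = 5985 / 5612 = 1.07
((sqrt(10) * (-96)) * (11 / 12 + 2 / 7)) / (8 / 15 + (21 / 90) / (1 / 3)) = -24240 * sqrt(10) / 259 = -295.96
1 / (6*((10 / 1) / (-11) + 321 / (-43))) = -473 / 23766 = -0.02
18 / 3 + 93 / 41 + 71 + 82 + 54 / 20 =67227 / 410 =163.97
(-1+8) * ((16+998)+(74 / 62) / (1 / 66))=237132 / 31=7649.42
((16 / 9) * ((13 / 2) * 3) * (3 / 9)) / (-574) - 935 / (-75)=160747 / 12915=12.45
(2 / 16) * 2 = 1 / 4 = 0.25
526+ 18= 544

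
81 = 81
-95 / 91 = -1.04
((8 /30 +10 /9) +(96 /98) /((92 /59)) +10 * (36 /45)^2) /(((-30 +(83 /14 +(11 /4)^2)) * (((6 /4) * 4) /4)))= -2728384 /8037603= -0.34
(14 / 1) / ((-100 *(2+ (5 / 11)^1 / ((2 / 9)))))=-0.03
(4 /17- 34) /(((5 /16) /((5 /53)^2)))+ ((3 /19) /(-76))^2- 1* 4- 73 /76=-5.92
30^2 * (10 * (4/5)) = 7200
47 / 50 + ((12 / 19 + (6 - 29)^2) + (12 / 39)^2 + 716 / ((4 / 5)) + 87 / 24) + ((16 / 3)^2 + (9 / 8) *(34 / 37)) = 311961646469 / 213852600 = 1458.77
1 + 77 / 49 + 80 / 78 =982 / 273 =3.60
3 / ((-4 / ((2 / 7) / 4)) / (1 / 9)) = -1 / 168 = -0.01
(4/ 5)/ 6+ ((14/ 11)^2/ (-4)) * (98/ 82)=-26093/ 74415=-0.35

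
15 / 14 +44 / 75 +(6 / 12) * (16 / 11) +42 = 44.39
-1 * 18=-18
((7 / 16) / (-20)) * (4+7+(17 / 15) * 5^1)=-0.36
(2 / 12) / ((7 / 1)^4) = 0.00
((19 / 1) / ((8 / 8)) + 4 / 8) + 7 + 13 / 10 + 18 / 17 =2453 / 85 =28.86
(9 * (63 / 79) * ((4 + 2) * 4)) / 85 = 13608 / 6715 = 2.03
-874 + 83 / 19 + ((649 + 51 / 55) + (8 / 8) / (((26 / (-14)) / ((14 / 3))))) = -9056459 / 40755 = -222.22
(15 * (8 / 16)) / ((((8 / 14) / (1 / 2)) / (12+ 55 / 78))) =34685 / 416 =83.38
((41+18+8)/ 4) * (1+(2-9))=-100.50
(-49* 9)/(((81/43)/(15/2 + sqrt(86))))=-2107* sqrt(86)/9 - 10535/6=-3926.89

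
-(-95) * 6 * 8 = 4560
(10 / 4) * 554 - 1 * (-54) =1439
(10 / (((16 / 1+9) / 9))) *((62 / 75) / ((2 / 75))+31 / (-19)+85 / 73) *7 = 5335974 / 6935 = 769.43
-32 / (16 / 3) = -6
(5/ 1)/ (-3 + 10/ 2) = 5/ 2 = 2.50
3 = 3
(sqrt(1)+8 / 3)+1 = 14 / 3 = 4.67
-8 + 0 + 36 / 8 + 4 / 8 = -3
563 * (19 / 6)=1782.83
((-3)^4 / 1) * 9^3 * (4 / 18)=13122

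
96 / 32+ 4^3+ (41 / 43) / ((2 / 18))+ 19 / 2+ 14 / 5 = 37789 / 430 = 87.88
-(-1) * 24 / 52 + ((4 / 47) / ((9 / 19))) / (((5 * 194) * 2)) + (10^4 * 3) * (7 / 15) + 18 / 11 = 410781859217 / 29337165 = 14002.10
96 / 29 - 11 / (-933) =89887 / 27057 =3.32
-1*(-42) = 42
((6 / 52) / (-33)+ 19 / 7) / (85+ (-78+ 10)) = 5427 / 34034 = 0.16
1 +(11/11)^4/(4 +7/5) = 32/27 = 1.19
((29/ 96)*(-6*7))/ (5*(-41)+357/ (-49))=1421/ 23776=0.06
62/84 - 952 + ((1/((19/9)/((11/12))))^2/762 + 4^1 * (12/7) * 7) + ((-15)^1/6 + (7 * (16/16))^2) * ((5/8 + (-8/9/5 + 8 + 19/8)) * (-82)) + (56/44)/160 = -71454547734853/1694505120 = -42168.39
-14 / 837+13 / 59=10055 / 49383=0.20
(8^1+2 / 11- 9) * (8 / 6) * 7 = -84 / 11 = -7.64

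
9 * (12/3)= 36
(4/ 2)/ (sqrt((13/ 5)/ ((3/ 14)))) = sqrt(2730)/ 91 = 0.57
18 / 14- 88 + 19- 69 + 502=365.29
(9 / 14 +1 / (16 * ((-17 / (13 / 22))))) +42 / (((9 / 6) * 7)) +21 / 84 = 4.89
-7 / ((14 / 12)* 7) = -6 / 7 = -0.86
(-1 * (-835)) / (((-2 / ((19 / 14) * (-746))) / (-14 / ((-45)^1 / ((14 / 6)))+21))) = 495898651 / 54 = 9183308.35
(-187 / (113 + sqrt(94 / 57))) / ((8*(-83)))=1204467 / 483218696 - 187*sqrt(5358) / 483218696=0.00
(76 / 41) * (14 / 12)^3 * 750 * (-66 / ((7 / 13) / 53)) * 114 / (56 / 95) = -227431579375 / 82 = -2773555846.04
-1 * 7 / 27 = -7 / 27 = -0.26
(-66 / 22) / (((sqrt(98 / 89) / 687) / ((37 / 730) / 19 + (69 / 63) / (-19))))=11000931 * sqrt(178) / 1359260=107.98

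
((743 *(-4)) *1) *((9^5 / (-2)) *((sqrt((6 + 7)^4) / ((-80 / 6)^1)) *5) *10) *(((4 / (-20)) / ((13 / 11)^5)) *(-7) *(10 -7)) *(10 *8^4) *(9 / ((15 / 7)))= -17428279733400431.98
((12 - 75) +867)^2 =646416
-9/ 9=-1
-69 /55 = -1.25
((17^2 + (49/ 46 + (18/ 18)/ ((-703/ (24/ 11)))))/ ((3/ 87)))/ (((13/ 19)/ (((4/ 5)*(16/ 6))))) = 9575133232/ 365079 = 26227.57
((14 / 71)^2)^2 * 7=268912 / 25411681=0.01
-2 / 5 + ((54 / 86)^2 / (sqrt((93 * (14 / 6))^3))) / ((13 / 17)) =-0.40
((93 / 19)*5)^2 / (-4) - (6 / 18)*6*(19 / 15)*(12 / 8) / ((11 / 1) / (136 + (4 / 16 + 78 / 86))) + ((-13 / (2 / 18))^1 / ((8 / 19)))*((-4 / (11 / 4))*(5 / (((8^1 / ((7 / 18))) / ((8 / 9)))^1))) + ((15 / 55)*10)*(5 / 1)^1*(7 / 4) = -85.93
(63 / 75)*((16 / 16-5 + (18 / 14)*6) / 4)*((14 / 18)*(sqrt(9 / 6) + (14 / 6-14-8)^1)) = -5369 / 450 + 91*sqrt(6) / 300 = -11.19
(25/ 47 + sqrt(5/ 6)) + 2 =sqrt(30)/ 6 + 119/ 47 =3.44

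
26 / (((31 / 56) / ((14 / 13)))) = 1568 / 31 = 50.58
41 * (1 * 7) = 287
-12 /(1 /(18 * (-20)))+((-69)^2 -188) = 8893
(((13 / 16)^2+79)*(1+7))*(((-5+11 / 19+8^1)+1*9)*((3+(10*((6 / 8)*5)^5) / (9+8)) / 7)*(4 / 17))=2661851365707 / 22491136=118351.13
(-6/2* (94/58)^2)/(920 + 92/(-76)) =-41971/4893779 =-0.01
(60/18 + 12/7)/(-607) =-106/12747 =-0.01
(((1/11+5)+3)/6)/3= 89/198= 0.45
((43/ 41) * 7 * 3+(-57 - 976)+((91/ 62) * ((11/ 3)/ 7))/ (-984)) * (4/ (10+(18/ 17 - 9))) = -3145560031/ 1601460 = -1964.18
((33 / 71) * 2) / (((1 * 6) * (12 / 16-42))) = -4 / 1065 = -0.00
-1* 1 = -1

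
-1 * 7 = -7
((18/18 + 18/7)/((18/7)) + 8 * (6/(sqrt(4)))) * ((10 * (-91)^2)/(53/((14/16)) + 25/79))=10463913005/303039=34529.92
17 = 17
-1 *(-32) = 32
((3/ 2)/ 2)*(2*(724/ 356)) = 543/ 178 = 3.05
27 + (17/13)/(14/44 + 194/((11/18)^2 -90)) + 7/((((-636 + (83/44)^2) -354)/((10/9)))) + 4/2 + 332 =2020362154905577/5607695439099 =360.28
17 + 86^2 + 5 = 7418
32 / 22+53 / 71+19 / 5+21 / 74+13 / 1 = 5572731 / 288970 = 19.28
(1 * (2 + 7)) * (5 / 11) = 45 / 11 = 4.09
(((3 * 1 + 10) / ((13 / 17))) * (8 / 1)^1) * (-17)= -2312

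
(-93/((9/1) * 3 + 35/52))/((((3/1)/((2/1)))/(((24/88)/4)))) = -2418/15829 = -0.15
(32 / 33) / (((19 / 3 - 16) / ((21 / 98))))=-48 / 2233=-0.02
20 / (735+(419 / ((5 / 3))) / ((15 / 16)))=500 / 25079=0.02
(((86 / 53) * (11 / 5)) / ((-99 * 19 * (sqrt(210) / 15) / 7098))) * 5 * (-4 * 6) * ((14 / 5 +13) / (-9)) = -9185488 * sqrt(210) / 45315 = -2937.45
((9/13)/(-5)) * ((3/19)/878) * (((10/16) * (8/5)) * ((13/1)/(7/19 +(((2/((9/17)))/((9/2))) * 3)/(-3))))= 2187/3182750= 0.00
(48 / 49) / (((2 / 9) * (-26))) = -108 / 637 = -0.17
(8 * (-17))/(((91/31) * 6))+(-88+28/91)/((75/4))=-16924/1365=-12.40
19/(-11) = -19/11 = -1.73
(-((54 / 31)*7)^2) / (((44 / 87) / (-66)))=18646362 / 961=19403.08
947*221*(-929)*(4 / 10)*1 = -388855246 / 5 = -77771049.20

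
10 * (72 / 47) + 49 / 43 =16.46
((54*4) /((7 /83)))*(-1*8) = -143424 /7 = -20489.14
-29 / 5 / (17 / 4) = -1.36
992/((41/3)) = 2976/41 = 72.59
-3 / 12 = -1 / 4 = -0.25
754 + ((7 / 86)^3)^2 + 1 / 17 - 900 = -1003731308372383 / 6877642997312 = -145.94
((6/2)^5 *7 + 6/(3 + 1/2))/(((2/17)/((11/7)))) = 2228853/98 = 22743.40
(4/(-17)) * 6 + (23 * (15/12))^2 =224441/272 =825.15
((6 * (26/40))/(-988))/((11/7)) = -21/8360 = -0.00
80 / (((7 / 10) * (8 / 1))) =14.29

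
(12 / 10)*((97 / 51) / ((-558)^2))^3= 912673 / 3336833030784075465120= 0.00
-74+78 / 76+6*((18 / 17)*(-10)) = -88181 / 646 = -136.50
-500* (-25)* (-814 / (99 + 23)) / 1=-5087500 / 61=-83401.64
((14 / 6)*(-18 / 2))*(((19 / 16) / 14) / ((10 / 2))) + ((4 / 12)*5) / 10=-91 / 480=-0.19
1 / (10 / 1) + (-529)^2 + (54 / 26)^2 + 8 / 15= 1418818951 / 5070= 279845.95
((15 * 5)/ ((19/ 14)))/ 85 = 210/ 323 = 0.65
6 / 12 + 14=29 / 2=14.50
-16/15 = -1.07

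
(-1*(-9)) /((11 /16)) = 144 /11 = 13.09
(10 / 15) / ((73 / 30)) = 20 / 73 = 0.27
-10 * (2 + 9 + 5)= -160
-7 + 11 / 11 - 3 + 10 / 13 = -8.23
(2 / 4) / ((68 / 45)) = 45 / 136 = 0.33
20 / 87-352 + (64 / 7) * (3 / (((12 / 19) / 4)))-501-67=-454348 / 609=-746.06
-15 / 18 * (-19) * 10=475 / 3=158.33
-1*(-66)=66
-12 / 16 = -3 / 4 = -0.75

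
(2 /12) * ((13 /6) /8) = 13 /288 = 0.05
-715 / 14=-51.07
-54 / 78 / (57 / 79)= -237 / 247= -0.96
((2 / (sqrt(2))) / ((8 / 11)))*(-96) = -132*sqrt(2) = -186.68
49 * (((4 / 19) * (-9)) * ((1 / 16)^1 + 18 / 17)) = -134505 / 1292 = -104.11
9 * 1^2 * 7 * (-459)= -28917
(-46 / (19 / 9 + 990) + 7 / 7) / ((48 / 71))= 604565 / 428592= 1.41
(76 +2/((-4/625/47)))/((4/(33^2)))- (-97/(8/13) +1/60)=-59667349/15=-3977823.27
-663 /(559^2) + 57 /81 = 455326 /648999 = 0.70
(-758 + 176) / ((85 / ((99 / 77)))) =-5238 / 595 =-8.80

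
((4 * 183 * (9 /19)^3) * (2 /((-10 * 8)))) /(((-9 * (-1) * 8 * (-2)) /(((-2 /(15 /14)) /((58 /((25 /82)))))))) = -0.00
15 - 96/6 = -1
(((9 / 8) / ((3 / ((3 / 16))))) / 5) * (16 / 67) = 9 / 2680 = 0.00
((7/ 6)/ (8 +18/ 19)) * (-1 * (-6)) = 133/ 170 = 0.78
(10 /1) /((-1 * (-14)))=5 /7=0.71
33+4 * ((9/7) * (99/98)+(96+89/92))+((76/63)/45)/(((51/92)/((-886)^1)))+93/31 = 62933299091/162947295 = 386.22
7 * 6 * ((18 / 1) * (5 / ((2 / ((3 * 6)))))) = 34020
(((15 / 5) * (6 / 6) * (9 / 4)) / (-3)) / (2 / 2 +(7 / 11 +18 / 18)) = -99 / 116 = -0.85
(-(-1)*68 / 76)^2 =289 / 361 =0.80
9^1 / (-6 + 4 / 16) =-36 / 23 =-1.57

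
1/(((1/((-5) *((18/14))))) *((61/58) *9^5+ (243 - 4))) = -2610/25310957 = -0.00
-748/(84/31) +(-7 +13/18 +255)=-3443/126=-27.33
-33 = -33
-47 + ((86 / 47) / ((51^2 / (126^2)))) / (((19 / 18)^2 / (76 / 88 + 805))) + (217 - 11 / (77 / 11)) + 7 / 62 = 193043009355199 / 23409132362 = 8246.48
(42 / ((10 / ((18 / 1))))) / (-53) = -378 / 265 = -1.43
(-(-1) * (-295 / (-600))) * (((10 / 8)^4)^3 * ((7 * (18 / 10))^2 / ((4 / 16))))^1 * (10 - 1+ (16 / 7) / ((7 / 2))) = 1471658203125 / 33554432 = 43858.83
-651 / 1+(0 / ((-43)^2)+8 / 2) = -647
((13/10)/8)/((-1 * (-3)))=13/240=0.05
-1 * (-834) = 834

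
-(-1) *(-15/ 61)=-15/ 61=-0.25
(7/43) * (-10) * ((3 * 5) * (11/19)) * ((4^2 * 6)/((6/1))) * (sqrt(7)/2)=-92400 * sqrt(7)/817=-299.23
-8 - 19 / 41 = -347 / 41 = -8.46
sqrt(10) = 3.16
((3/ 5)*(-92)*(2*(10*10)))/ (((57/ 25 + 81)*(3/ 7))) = -322000/ 1041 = -309.32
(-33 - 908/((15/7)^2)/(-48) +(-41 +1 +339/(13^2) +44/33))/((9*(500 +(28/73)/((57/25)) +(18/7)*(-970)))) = 290361363817/79509353274000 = 0.00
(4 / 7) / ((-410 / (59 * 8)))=-944 / 1435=-0.66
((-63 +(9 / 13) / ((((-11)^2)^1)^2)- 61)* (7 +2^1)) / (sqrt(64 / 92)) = -1338.04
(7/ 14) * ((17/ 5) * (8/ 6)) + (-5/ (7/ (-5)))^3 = 246037/ 5145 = 47.82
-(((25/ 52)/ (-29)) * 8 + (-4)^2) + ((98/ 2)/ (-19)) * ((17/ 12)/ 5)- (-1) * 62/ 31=-6273961/ 429780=-14.60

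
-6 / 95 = -0.06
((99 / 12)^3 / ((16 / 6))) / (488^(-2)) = 401164731 / 8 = 50145591.38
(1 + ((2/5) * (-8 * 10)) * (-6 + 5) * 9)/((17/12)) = 204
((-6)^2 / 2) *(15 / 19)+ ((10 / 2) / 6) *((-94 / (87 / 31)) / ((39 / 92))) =-9985850 / 193401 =-51.63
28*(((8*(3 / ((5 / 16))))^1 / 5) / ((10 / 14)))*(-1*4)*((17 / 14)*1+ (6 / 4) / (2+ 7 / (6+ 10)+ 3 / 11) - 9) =17418.51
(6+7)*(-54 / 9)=-78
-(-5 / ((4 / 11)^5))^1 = 805255 / 1024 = 786.38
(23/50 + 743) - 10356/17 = 114141/850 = 134.28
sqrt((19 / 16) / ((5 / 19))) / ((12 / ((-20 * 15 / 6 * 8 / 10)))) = -19 * sqrt(5) / 6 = -7.08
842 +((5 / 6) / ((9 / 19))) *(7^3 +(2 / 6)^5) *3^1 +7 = 5815888 / 2187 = 2659.30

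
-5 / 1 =-5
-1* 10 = -10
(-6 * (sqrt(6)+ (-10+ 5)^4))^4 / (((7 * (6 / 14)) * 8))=52735185000 * sqrt(6)+ 8240505470694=8369679765435.27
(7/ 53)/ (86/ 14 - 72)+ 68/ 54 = 1.26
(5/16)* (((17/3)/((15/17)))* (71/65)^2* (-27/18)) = -1456849/405600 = -3.59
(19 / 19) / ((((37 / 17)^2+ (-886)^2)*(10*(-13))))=-289 / 29492477690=-0.00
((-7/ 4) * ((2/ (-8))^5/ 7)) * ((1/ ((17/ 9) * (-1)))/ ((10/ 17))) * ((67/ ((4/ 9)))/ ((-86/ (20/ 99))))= 603/ 7749632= 0.00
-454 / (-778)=227 / 389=0.58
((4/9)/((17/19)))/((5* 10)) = 38/3825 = 0.01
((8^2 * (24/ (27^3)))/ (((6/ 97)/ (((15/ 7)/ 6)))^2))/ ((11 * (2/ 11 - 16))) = -3763600/ 251725887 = -0.01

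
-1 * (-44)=44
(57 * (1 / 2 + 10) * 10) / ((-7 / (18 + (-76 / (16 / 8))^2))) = -1250010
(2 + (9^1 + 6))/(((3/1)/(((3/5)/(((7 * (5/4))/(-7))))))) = -68/25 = -2.72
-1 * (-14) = 14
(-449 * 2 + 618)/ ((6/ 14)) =-1960/ 3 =-653.33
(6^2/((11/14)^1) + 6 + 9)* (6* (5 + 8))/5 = 52182/55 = 948.76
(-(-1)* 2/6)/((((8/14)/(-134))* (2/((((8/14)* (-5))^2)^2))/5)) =-13400000/1029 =-13022.35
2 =2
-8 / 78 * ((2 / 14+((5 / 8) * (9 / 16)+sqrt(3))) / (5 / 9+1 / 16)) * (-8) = 5316 / 8099+1536 * sqrt(3) / 1157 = 2.96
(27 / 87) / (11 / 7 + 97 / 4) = 84 / 6989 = 0.01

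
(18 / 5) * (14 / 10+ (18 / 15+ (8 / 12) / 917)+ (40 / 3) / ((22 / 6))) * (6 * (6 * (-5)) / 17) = -203839848 / 857395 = -237.74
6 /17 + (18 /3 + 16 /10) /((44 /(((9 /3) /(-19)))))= 609 /1870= 0.33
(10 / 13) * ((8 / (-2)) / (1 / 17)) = -680 / 13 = -52.31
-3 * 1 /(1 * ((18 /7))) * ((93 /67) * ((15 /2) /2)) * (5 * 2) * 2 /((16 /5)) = -81375 /2144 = -37.95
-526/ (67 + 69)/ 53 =-263/ 3604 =-0.07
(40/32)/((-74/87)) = -435/296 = -1.47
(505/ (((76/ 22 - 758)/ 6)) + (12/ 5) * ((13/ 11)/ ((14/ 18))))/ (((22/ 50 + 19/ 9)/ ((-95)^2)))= -9575209125/ 7336868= -1305.08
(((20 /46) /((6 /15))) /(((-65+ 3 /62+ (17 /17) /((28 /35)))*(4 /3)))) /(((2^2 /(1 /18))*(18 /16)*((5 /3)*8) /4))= -155 /3270186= -0.00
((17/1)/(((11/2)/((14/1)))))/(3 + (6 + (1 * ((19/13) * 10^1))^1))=6188/3377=1.83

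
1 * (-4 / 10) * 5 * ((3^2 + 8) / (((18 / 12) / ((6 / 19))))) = -136 / 19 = -7.16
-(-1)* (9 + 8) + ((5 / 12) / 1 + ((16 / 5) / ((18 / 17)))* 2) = 4223 / 180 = 23.46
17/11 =1.55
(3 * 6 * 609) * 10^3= 10962000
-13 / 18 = -0.72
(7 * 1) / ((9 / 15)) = 35 / 3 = 11.67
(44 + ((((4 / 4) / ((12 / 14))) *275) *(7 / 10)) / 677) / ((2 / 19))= 6842869 / 16248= 421.15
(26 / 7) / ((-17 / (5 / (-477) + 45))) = -557960 / 56763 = -9.83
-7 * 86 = -602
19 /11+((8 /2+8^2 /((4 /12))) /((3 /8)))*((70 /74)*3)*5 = 3019103 /407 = 7417.94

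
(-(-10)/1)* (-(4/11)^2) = -160/121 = -1.32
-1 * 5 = -5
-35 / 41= -0.85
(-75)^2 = 5625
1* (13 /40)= 13 /40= 0.32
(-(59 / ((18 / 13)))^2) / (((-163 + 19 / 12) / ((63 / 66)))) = 316771 / 29502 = 10.74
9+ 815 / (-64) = -239 / 64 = -3.73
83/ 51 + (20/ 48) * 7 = 309/ 68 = 4.54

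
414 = 414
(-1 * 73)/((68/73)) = -5329/68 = -78.37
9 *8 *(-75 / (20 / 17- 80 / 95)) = -16150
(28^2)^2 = 614656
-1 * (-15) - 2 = 13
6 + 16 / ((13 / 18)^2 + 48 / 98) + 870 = 14319948 / 16057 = 891.82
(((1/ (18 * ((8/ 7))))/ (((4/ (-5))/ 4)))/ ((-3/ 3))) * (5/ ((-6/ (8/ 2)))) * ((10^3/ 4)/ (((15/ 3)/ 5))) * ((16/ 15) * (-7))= 122500/ 81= 1512.35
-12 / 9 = -1.33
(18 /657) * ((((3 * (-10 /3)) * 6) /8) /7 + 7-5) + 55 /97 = 29366 /49567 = 0.59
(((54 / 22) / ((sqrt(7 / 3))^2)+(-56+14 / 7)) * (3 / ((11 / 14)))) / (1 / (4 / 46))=-48924 / 2783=-17.58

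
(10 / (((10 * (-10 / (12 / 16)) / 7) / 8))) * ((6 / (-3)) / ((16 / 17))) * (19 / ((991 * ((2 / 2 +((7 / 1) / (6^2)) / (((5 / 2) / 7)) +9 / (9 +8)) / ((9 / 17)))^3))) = 4743110925 / 1666212045713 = 0.00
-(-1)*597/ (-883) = -597/ 883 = -0.68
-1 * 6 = -6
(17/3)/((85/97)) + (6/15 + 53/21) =986/105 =9.39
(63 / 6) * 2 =21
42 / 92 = 21 / 46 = 0.46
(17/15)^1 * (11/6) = 187/90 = 2.08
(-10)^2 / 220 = 5 / 11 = 0.45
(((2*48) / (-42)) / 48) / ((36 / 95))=-95 / 756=-0.13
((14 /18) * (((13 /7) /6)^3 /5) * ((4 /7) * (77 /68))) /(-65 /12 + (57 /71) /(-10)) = -1715857 /3160030482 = -0.00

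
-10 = -10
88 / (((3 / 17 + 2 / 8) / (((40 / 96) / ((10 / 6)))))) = 1496 / 29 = 51.59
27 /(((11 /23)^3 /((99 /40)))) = 2956581 /4840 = 610.86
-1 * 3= -3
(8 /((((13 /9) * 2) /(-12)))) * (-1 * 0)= 0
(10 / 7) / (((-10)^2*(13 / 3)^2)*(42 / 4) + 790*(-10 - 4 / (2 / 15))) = -3 / 24955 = -0.00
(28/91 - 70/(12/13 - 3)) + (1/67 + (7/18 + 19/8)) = 6921563/188136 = 36.79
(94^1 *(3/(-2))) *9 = -1269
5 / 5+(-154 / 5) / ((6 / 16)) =-1217 / 15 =-81.13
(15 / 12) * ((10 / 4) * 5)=125 / 8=15.62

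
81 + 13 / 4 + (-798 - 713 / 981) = -2803607 / 3924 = -714.48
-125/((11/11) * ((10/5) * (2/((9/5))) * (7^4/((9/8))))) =-2025/76832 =-0.03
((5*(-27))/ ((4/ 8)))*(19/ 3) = -1710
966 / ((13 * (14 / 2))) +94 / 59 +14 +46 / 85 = 1743952 / 65195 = 26.75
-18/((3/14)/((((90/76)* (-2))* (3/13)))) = 11340/247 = 45.91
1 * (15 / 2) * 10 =75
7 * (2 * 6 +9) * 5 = 735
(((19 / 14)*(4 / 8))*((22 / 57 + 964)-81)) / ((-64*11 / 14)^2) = 352471 / 1486848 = 0.24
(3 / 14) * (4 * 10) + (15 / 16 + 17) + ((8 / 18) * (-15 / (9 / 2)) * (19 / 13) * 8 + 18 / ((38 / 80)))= 35166661 / 746928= 47.08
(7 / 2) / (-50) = -7 / 100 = -0.07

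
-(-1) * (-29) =-29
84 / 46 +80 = 1882 / 23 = 81.83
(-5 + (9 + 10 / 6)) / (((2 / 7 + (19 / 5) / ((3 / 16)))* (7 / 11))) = 935 / 2158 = 0.43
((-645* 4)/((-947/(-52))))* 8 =-1073280/947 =-1133.35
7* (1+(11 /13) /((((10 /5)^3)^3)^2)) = 23855181 /3407872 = 7.00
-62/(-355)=62/355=0.17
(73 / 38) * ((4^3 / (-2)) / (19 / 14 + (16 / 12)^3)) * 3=-1324512 / 26771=-49.48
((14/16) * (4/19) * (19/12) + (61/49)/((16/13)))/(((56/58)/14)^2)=2577665/9408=273.99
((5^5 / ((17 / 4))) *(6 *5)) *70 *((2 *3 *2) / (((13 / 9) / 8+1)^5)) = 195039697305600 / 24137569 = 8080337.22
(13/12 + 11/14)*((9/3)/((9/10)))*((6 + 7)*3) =10205/42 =242.98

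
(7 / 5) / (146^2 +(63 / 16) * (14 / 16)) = 896 / 13644445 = 0.00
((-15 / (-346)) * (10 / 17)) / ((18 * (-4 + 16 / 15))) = -125 / 258808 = -0.00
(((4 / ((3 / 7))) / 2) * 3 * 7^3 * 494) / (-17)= -139540.47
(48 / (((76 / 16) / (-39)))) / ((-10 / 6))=22464 / 95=236.46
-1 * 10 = -10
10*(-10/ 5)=-20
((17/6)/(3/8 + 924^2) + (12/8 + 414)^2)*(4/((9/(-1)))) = -14150032015385/184415697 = -76729.00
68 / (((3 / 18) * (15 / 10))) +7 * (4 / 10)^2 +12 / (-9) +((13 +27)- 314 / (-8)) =105311 / 300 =351.04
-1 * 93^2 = -8649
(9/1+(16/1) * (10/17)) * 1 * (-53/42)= -16589/714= -23.23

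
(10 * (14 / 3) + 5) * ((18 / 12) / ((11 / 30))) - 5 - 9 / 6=4507 / 22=204.86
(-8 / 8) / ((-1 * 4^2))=1 / 16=0.06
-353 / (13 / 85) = -30005 / 13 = -2308.08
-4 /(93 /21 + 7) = -7 /20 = -0.35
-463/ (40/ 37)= -17131/ 40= -428.28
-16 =-16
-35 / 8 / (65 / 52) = -7 / 2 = -3.50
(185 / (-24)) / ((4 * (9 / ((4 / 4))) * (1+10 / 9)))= -185 / 1824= -0.10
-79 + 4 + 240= 165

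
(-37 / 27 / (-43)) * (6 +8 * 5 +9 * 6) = 3700 / 1161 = 3.19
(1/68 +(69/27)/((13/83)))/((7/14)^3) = 259858/1989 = 130.65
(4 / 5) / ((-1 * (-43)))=4 / 215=0.02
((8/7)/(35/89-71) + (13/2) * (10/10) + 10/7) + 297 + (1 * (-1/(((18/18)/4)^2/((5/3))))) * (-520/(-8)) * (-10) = 17638.25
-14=-14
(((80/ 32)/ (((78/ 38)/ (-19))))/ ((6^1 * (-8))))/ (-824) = -0.00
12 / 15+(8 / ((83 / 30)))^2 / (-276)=609788 / 792235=0.77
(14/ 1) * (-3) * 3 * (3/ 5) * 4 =-1512/ 5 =-302.40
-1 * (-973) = 973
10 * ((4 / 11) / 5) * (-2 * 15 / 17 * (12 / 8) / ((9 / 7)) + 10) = 1080 / 187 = 5.78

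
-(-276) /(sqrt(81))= 92 /3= 30.67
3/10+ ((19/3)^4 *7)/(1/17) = 155082233/810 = 191459.55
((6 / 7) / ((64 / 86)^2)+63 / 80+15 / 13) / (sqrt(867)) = 270937* sqrt(3) / 3960320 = 0.12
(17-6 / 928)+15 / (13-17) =6145 / 464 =13.24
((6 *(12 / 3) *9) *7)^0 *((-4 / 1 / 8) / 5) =-1 / 10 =-0.10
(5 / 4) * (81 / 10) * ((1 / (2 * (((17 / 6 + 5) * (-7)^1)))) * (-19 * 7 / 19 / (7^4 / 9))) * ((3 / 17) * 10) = 32805 / 7673596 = 0.00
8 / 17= 0.47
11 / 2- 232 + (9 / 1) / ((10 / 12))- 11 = -2267 / 10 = -226.70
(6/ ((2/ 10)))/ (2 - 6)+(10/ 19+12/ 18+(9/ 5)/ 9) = -3481/ 570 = -6.11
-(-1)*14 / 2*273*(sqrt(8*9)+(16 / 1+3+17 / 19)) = 11466*sqrt(2)+722358 / 19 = 54234.21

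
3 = 3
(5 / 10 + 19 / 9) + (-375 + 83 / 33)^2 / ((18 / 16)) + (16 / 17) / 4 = 41098316327 / 333234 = 123331.70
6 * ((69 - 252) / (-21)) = 366 / 7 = 52.29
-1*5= -5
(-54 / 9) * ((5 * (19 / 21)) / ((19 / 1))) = -10 / 7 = -1.43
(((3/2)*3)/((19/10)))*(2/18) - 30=-565/19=-29.74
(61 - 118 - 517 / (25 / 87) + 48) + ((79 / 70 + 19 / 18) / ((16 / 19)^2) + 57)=-1748.08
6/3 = 2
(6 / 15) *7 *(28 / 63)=56 / 45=1.24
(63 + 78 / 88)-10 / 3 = 7993 / 132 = 60.55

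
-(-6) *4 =24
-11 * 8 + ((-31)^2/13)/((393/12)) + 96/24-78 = -272042/1703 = -159.74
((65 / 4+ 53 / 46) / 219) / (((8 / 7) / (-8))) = -11207 / 20148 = -0.56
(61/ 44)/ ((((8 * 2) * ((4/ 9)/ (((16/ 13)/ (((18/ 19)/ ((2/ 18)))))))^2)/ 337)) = 7421077/ 2409264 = 3.08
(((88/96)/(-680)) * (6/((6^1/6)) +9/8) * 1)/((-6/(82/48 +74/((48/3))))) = 0.01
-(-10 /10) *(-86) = -86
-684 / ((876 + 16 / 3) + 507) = -0.49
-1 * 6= -6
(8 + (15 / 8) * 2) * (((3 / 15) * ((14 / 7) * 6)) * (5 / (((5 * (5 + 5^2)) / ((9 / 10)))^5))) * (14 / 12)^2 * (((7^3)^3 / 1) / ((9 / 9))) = 7527682910601 / 125000000000000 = 0.06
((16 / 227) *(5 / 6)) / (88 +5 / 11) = 440 / 662613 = 0.00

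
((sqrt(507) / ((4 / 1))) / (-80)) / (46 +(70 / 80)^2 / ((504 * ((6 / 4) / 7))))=-0.00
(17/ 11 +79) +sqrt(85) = sqrt(85) +886/ 11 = 89.76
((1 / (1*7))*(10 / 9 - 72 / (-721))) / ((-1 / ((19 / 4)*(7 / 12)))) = -74651 / 155736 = -0.48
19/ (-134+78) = -19/ 56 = -0.34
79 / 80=0.99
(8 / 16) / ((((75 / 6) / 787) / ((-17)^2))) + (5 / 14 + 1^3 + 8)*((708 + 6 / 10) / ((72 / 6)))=13510363 / 1400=9650.26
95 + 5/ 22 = 2095/ 22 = 95.23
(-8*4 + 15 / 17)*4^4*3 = -406272 / 17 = -23898.35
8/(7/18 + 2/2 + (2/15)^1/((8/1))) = 1440/253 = 5.69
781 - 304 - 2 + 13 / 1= 488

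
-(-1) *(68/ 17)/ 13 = 4/ 13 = 0.31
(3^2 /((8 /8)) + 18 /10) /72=3 /20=0.15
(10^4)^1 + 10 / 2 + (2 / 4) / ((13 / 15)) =260145 / 26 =10005.58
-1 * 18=-18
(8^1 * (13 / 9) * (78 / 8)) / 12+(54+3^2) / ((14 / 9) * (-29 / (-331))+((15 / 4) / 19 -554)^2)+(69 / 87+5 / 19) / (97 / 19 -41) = 8792112197466727849 / 939361578843161430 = 9.36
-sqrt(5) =-2.24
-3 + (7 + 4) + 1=9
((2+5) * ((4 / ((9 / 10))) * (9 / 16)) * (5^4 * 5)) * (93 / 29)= 10171875 / 58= 175377.16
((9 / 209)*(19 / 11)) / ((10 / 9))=0.07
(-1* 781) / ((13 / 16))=-12496 / 13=-961.23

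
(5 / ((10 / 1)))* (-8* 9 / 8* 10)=-45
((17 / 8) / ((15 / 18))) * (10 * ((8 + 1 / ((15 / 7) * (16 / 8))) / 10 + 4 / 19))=100181 / 3800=26.36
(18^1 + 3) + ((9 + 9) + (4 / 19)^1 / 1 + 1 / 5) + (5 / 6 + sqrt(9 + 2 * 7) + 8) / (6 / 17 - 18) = 1330721 / 34200 - 17 * sqrt(23) / 300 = 38.64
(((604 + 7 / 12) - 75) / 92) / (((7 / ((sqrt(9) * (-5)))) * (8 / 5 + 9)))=-158875 / 136528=-1.16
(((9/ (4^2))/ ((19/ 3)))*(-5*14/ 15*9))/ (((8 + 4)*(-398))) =189/ 241984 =0.00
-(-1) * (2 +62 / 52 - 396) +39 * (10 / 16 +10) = 2243 / 104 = 21.57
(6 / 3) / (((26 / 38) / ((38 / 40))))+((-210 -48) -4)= -33699 / 130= -259.22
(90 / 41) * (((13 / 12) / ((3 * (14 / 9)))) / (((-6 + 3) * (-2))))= 195 / 2296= 0.08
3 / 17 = 0.18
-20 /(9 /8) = -160 /9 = -17.78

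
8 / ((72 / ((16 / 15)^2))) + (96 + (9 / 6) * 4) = 206806 / 2025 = 102.13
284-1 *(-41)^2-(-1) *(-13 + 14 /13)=-18316 /13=-1408.92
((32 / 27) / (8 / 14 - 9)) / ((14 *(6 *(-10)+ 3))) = 16 / 90801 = 0.00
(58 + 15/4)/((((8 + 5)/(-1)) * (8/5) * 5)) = -19/32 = -0.59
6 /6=1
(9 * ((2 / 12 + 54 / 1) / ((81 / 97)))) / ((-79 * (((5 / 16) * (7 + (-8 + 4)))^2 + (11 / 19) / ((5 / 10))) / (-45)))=383344000 / 2347959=163.27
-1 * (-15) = 15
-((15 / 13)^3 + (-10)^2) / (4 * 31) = -223075 / 272428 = -0.82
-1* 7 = -7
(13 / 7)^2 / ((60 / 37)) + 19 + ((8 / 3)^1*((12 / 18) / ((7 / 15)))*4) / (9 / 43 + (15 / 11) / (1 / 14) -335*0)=588219977 / 26839260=21.92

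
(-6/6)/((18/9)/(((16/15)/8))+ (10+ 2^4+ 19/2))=-2/101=-0.02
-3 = -3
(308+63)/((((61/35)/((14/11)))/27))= 4908330/671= 7314.95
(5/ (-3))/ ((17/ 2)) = -10/ 51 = -0.20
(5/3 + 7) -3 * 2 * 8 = -118/3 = -39.33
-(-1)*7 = 7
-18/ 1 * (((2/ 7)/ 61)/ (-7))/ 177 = 12/ 176351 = 0.00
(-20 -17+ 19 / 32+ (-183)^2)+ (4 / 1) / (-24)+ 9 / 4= 33454.68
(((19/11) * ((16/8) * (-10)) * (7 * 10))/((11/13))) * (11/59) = -345800/649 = -532.82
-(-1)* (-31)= -31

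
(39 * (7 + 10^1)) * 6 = 3978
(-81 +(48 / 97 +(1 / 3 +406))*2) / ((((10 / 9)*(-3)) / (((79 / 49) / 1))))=-16843037 / 47530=-354.37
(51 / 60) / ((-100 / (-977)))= 16609 / 2000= 8.30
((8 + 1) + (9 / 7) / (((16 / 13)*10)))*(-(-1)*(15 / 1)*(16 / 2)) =30591 / 28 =1092.54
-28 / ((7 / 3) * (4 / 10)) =-30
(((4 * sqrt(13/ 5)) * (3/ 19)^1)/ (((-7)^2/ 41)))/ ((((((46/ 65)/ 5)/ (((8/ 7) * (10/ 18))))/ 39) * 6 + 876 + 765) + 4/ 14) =4157400 * sqrt(65)/ 64560912269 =0.00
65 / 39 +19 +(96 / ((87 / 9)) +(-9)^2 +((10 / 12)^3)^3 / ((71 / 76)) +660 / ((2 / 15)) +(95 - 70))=26387771308387 / 5187494016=5086.81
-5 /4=-1.25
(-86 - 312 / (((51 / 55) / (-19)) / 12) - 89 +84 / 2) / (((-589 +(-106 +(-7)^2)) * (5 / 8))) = -274084 / 1445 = -189.68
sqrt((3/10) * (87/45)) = sqrt(58)/10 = 0.76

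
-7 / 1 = -7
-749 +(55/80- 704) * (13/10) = -266129/160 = -1663.31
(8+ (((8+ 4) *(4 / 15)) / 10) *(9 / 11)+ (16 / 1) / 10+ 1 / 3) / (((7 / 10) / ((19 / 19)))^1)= 16822 / 1155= 14.56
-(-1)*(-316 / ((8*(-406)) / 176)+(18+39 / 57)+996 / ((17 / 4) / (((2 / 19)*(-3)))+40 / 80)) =-49245829 / 1199527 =-41.05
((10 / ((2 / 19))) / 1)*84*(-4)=-31920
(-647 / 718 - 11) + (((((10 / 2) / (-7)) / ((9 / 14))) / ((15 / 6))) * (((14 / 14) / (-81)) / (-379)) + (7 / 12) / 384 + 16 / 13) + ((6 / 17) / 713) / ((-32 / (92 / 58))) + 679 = 668.33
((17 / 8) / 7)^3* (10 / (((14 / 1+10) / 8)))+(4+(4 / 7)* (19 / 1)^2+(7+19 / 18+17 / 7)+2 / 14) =174654815 / 790272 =221.01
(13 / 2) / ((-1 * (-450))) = 13 / 900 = 0.01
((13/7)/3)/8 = 13/168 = 0.08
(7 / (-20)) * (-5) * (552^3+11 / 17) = 20015396429 / 68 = 294344065.13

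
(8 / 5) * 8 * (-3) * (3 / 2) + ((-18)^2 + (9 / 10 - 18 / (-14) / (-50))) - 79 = 32948 / 175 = 188.27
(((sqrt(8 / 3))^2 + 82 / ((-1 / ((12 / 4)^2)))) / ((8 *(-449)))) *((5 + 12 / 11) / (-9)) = -73901 / 533412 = -0.14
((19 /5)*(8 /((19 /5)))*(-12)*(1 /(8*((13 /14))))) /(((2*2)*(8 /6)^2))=-189 /104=-1.82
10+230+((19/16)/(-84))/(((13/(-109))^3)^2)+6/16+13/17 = -4670.80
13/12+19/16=109/48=2.27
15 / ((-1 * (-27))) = 5 / 9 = 0.56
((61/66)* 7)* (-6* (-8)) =3416/11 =310.55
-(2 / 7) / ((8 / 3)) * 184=-138 / 7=-19.71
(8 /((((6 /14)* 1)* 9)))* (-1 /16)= -7 /54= -0.13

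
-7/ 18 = -0.39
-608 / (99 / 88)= -4864 / 9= -540.44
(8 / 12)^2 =0.44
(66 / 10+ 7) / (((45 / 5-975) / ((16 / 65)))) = -544 / 156975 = -0.00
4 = 4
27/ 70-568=-39733/ 70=-567.61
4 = 4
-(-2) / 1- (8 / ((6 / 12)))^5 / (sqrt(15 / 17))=2- 1048576*sqrt(255) / 15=-1116292.40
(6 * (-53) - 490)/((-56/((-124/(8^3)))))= -3131/896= -3.49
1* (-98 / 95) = -98 / 95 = -1.03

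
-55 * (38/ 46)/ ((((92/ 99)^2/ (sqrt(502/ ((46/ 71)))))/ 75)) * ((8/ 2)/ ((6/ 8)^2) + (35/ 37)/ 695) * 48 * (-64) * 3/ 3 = 5394935751480000 * sqrt(409883)/ 1439222263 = 2399873563.91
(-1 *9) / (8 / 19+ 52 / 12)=-513 / 271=-1.89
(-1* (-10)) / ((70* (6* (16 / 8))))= 1 / 84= 0.01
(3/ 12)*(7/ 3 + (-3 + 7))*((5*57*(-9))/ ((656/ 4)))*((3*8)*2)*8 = -389880/ 41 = -9509.27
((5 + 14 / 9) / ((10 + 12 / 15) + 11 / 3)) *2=590 / 651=0.91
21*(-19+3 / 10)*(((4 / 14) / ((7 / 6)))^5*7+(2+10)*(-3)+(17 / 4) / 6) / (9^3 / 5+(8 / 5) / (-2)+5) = 6390450701107 / 69177612000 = 92.38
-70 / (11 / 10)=-700 / 11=-63.64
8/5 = 1.60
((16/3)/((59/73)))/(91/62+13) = 72416/158769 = 0.46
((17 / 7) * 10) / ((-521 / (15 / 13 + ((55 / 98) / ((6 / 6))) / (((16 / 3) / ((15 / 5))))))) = -0.07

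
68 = 68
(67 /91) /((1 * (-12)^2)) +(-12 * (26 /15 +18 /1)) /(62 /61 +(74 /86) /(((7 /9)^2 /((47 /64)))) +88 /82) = -1744066912345661 /23084967512880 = -75.55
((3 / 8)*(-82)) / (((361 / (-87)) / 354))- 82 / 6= 5652629 / 2166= 2609.71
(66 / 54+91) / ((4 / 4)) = 830 / 9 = 92.22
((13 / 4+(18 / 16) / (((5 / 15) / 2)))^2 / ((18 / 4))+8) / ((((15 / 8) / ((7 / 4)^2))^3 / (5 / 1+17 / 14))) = 8285851 / 10125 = 818.36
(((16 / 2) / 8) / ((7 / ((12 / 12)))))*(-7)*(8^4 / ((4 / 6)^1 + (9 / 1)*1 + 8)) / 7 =-12288 / 371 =-33.12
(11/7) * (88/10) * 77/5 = 5324/25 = 212.96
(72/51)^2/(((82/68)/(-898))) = -1034496/697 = -1484.21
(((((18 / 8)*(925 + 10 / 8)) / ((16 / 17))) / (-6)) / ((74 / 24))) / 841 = -566865 / 3982976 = -0.14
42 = 42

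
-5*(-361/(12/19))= 34295/12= 2857.92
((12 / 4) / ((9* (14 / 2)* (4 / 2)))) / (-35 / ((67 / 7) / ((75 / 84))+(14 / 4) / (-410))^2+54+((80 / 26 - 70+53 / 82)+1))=-342666213279 / 166684829700683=-0.00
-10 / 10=-1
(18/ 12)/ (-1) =-3/ 2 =-1.50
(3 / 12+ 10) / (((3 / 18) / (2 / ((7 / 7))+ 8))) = 615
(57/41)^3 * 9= 1666737/68921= 24.18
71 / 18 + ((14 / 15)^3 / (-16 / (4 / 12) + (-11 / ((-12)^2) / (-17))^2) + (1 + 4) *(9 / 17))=72337308196747 / 11002599915750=6.57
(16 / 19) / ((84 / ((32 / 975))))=0.00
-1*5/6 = -5/6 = -0.83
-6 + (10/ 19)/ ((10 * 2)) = -5.97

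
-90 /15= -6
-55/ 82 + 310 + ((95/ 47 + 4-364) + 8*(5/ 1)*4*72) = 44210585/ 3854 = 11471.35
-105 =-105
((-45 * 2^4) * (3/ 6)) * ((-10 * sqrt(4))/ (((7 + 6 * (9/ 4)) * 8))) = 1800/ 41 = 43.90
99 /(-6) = -33 /2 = -16.50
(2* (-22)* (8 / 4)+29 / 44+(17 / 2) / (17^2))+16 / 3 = -183959 / 2244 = -81.98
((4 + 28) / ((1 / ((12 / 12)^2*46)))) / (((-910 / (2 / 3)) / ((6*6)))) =-17664 / 455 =-38.82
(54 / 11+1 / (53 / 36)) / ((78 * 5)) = 543 / 37895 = 0.01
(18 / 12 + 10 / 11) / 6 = 53 / 132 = 0.40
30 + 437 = 467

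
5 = 5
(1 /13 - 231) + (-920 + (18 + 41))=-14195 /13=-1091.92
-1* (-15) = 15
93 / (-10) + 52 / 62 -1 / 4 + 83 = 46059 / 620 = 74.29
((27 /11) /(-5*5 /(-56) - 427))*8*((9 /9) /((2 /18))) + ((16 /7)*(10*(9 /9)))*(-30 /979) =-182479872 /163697611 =-1.11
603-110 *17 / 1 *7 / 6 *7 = -44006 / 3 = -14668.67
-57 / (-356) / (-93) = -19 / 11036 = -0.00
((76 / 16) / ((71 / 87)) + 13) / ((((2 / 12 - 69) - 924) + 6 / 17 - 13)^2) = 13902345 / 746802742151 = 0.00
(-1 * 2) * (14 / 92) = -7 / 23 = -0.30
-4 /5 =-0.80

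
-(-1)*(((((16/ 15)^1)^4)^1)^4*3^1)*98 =1807780919223536058368/ 2189469451904296875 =825.67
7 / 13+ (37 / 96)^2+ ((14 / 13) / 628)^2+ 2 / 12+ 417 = 417.85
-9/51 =-3/17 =-0.18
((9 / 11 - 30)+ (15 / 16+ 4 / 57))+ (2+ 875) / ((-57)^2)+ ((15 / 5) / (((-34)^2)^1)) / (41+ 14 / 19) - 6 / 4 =-3853381950703 / 131048908848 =-29.40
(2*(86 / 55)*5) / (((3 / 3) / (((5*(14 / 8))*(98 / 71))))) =147490 / 781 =188.85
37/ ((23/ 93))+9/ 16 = 55263/ 368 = 150.17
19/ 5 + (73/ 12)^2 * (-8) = -26303/ 90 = -292.26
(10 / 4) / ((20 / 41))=41 / 8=5.12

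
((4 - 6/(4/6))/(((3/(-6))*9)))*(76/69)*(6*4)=6080/207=29.37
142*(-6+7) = 142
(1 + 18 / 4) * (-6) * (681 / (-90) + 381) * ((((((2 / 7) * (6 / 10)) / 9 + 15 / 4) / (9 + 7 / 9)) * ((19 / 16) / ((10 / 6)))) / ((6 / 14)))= -1010857893 / 128000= -7897.33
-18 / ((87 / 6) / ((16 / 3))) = -192 / 29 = -6.62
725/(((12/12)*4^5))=725/1024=0.71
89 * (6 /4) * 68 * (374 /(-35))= -3395172 /35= -97004.91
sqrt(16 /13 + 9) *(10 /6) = 5 *sqrt(1729) /39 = 5.33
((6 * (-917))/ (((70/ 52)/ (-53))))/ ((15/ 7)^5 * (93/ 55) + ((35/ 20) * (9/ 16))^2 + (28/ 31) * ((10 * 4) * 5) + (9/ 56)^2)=25425897427746816/ 30287223662975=839.49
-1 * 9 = -9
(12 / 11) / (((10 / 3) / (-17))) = -306 / 55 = -5.56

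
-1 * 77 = -77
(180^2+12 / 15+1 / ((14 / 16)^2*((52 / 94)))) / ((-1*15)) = -34401356 / 15925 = -2160.21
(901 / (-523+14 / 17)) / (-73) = 15317 / 648021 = 0.02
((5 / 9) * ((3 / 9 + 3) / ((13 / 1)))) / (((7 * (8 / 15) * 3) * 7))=125 / 68796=0.00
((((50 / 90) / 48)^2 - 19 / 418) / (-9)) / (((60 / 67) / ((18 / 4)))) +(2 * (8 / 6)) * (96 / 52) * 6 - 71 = -132698208293 / 3202467840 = -41.44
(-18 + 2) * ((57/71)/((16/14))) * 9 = -7182/71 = -101.15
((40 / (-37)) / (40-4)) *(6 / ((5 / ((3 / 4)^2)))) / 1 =-0.02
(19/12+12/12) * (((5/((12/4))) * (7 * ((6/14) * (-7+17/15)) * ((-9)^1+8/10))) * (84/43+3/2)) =2145.92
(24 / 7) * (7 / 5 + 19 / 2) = 1308 / 35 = 37.37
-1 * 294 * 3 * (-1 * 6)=5292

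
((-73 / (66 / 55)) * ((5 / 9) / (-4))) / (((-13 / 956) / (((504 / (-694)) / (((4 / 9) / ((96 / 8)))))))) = 54958050 / 4511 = 12183.12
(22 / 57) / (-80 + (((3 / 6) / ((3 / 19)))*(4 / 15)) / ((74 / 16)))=-6105 / 1262512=-0.00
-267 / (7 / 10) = -2670 / 7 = -381.43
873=873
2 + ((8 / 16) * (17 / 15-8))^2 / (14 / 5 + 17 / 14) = 124843 / 25290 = 4.94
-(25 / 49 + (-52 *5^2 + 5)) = 63430 / 49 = 1294.49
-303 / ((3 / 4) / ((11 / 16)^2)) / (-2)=12221 / 128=95.48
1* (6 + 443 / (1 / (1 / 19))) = 557 / 19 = 29.32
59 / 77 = 0.77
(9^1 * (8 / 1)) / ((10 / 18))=648 / 5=129.60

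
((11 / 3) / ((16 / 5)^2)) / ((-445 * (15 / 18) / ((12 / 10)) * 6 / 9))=-99 / 56960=-0.00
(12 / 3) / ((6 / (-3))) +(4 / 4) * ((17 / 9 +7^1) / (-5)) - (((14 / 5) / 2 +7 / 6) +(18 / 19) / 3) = -11389 / 1710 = -6.66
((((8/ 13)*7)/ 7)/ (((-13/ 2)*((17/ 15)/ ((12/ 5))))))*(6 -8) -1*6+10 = 12644/ 2873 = 4.40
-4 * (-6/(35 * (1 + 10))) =24/385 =0.06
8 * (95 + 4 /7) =5352 /7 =764.57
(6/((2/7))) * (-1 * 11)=-231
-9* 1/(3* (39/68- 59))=204/3973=0.05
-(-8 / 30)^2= -0.07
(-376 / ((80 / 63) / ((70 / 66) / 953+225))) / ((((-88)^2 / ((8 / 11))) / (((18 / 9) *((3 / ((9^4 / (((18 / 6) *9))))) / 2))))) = -116401187 / 1506910284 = -0.08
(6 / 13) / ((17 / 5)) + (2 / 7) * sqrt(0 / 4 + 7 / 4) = 30 / 221 + sqrt(7) / 7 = 0.51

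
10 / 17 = 0.59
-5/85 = -1/17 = -0.06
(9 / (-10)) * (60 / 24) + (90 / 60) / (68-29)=-115 / 52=-2.21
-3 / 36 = -1 / 12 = -0.08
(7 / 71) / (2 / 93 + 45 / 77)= 50127 / 308069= 0.16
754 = 754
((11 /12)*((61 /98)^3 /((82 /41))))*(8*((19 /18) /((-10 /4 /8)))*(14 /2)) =-47439029 /2268945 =-20.91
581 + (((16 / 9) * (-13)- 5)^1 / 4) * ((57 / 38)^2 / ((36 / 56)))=40061 / 72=556.40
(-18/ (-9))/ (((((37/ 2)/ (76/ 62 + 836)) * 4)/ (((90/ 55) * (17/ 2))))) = 3970962/ 12617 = 314.73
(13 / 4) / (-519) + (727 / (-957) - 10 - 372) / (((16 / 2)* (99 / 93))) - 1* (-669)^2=-19564007480309 / 43708104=-447605.95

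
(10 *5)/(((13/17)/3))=2550/13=196.15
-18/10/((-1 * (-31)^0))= 9/5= 1.80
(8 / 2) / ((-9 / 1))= -4 / 9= -0.44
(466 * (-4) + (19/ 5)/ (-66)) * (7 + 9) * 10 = -9842224/ 33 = -298249.21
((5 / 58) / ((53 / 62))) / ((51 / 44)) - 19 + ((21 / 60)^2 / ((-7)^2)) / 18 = -3558053071 / 188128800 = -18.91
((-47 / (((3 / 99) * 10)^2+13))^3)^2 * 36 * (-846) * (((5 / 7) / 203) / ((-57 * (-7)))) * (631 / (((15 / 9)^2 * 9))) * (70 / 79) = -230337893160882777630340910259806256 / 17911982975305950502885303328729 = -12859.43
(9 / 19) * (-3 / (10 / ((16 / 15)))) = -72 / 475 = -0.15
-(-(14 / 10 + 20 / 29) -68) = 10163 / 145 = 70.09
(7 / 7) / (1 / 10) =10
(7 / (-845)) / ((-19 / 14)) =98 / 16055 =0.01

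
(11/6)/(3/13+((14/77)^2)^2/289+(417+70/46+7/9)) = 41749733883/9553787978200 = 0.00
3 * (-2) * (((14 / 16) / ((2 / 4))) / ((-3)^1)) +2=11 / 2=5.50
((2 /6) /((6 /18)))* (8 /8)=1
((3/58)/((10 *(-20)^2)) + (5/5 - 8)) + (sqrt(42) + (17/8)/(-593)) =-963523221/137576000 + sqrt(42) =-0.52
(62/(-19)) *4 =-248/19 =-13.05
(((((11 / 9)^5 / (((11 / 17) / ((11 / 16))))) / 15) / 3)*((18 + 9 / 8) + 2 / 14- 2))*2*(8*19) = 50302830391 / 148803480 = 338.05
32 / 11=2.91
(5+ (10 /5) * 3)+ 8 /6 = 37 /3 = 12.33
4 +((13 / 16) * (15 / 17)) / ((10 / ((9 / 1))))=2527 / 544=4.65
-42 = -42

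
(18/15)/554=3/1385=0.00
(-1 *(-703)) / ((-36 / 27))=-2109 / 4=-527.25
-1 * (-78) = 78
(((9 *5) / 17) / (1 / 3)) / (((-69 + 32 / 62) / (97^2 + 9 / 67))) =-2638274220 / 2418097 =-1091.05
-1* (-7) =7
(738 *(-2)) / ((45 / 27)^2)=-13284 / 25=-531.36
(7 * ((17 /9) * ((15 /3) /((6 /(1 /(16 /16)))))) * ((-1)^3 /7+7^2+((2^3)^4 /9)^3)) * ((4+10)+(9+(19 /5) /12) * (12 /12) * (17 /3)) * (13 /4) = 639077068143733505 /2834352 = 225475547195.17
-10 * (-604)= 6040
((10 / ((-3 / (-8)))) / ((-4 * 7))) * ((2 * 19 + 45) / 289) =-1660 / 6069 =-0.27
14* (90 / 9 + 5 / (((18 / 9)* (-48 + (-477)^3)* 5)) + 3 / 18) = 735601582 / 5168161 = 142.33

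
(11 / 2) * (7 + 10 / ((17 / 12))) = 2629 / 34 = 77.32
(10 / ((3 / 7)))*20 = 1400 / 3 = 466.67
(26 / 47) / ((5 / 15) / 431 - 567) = -16809 / 17228555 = -0.00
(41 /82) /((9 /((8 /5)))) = 4 /45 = 0.09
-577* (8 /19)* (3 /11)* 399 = -290808 /11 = -26437.09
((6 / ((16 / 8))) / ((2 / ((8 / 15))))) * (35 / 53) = 28 / 53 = 0.53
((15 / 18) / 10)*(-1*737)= -737 / 12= -61.42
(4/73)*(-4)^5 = -4096/73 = -56.11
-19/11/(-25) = 19/275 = 0.07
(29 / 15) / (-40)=-29 / 600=-0.05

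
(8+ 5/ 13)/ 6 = 109/ 78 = 1.40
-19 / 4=-4.75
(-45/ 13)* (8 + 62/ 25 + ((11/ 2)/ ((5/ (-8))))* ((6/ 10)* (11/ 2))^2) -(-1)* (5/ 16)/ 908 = 1394994713/ 4721600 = 295.45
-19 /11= -1.73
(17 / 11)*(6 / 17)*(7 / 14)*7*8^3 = 977.45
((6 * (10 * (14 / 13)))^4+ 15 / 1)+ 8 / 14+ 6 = 17431881.80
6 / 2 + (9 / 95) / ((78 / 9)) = 7437 / 2470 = 3.01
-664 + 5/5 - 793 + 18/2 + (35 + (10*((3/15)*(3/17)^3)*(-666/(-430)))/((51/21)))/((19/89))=-437744908884/341183285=-1283.02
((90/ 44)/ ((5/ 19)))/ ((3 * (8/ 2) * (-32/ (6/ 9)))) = -19/ 1408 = -0.01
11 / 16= 0.69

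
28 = 28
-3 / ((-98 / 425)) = 1275 / 98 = 13.01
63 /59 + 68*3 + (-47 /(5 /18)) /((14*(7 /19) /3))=1541706 /14455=106.66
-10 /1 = -10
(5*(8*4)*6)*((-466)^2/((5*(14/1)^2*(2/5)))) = 26058720/49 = 531810.61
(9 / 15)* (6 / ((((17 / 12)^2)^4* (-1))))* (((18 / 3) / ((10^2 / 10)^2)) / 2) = -5804752896 / 871969680125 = -0.01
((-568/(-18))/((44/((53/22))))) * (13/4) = 48919/8712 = 5.62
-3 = -3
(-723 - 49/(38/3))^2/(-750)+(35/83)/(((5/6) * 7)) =-21105277401/29963000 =-704.38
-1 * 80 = -80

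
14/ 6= 7/ 3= 2.33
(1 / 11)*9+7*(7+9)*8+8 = 9953 / 11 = 904.82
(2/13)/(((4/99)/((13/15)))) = 33/10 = 3.30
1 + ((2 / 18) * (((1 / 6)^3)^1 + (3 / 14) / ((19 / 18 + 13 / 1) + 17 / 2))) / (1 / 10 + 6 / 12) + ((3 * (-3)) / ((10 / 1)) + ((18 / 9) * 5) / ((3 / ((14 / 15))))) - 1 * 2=50292461 / 41436360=1.21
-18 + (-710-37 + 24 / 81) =-20647 / 27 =-764.70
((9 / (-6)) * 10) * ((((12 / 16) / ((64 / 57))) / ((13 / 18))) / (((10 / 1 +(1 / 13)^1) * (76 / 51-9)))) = 1177335 / 6422144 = 0.18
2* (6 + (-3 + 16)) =38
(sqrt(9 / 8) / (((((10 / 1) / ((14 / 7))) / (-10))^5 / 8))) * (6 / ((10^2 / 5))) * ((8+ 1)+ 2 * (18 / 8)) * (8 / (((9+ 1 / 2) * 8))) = -7776 * sqrt(2) / 95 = -115.76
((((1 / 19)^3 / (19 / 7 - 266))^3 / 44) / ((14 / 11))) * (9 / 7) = -63 / 16160262137030962866824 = -0.00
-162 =-162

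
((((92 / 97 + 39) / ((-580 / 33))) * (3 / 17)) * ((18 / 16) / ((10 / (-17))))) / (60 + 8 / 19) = 2623995 / 206676736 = 0.01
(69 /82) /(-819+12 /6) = -69 /66994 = -0.00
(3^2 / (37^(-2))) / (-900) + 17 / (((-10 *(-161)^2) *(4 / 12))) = -35486359 / 2592100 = -13.69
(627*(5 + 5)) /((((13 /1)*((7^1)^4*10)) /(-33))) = -20691 /31213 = -0.66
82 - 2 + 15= 95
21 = 21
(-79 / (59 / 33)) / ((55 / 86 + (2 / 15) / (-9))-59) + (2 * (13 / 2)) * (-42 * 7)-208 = -161115259220 / 39986483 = -4029.24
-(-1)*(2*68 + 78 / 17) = 2390 / 17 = 140.59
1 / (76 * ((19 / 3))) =3 / 1444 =0.00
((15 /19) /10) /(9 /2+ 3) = 1 /95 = 0.01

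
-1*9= -9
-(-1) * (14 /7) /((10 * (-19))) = -1 /95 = -0.01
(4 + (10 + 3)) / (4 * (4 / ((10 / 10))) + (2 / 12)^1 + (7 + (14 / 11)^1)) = 1122 / 1613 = 0.70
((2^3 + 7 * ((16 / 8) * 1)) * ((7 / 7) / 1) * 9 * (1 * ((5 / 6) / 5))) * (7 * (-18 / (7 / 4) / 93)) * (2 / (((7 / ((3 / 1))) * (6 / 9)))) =-7128 / 217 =-32.85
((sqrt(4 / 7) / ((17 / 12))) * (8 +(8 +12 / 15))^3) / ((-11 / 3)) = -6096384 * sqrt(7) / 23375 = -690.03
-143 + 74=-69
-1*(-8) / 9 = 8 / 9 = 0.89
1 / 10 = 0.10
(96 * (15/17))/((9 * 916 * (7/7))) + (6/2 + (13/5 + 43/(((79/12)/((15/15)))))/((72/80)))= 36416311/2767923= 13.16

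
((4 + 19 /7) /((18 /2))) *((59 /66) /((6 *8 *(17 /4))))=2773 /848232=0.00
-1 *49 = -49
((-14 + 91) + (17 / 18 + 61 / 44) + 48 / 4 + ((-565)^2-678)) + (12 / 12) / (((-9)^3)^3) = 5431668789175615 / 17046501516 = 318638.33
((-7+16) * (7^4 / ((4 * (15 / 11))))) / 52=79233 / 1040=76.19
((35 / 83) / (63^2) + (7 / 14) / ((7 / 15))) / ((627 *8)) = 100855 / 472115952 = 0.00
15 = 15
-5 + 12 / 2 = 1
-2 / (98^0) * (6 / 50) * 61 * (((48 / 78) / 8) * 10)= -732 / 65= -11.26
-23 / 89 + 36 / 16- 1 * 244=-86155 / 356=-242.01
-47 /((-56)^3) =47 /175616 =0.00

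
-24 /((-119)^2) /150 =-4 /354025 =-0.00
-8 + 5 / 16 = -123 / 16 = -7.69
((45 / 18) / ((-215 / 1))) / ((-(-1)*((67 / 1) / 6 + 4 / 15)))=-15 / 14749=-0.00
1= 1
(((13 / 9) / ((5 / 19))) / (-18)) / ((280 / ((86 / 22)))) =-10621 / 2494800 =-0.00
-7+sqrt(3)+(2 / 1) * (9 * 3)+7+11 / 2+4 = sqrt(3)+127 / 2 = 65.23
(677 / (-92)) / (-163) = 677 / 14996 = 0.05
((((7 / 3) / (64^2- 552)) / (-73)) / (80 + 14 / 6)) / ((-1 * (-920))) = -7 / 58789714880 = -0.00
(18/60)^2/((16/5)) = 0.03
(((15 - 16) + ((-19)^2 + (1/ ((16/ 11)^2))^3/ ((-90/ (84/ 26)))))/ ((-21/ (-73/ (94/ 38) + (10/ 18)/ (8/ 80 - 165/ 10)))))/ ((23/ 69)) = 1206933939482287213/ 794340611850240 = 1519.42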